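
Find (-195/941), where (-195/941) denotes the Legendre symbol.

(-195/941)
  = (746/941)    [-195 ≡ 746 mod 941]
  = -(373/941)    [941 ≡ 5 mod 8 ⇒ (2/941) = -1]
  = -(941/373)    [QR: 373 ≡ 1 mod 4, sign kept]
  = -(195/373)    [941 ≡ 195 mod 373]
  = -(373/195)    [QR: 373 ≡ 1 mod 4, sign kept]
  = -(178/195)    [373 ≡ 178 mod 195]
  = (89/195)    [195 ≡ 3 mod 8 ⇒ (2/195) = -1]
  = (195/89)    [QR: 89 ≡ 1 mod 4, sign kept]
  = (17/89)    [195 ≡ 17 mod 89]
  = (89/17)    [QR: 17 ≡ 1 mod 4, sign kept]
  = (4/17)    [89 ≡ 4 mod 17]
  = (1/17)    [17 ≡ 1 mod 8 ⇒ (2/17)^2 = +1]
  = 1    [(1/17) = 1]

1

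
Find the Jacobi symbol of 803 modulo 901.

-1

901 ≡ 1 (mod 4), so quadratic reciprocity gives (803|901) = (901|803). Reduce: 901 ≡ 98 (mod 803). Now have (98|803).
Factor out 2: 98 = 2·49. Since 803 ≡ 3 (mod 8), (2|803) = -1. Now have -(49|803).
49 ≡ 1 (mod 4), so quadratic reciprocity gives (49|803) = (803|49). Reduce: 803 ≡ 19 (mod 49). Now have -(19|49).
49 ≡ 1 (mod 4), so quadratic reciprocity gives (19|49) = (49|19). Reduce: 49 ≡ 11 (mod 19). Now have -(11|19).
Both 11 ≡ 3 and 19 ≡ 3 (mod 4), so reciprocity gives (11|19) = -(19|11). Reduce: 19 ≡ 8 (mod 11). Now have (8|11).
Factor out 2: 8 = 2^3. Since 11 ≡ 3 (mod 8), (2|11) = -1, and (2|11)^3 = -1. Now have -(1|11).
(1|11) = 1. Collecting the sign factors: -1.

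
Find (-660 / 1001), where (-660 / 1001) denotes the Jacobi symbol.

0

(-660 / 1001)
  = (660 / 1001)    [1001 ≡ 1 mod 4 ⇒ (-1 / 1001) = +1]
  = (165 / 1001)    [1001 ≡ 1 mod 8 ⇒ (2 / 1001)^2 = +1]
  = (1001 / 165)    [QR: 165 ≡ 1 mod 4, sign kept]
  = (11 / 165)    [1001 ≡ 11 mod 165]
  = (165 / 11)    [QR: 165 ≡ 1 mod 4, sign kept]
  = (0 / 11)    [165 ≡ 0 mod 11]
  = 0    [numerator 0, gcd > 1]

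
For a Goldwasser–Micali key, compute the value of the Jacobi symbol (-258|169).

1

Reduce the numerator: -258 ≡ 80 (mod 169), so (-258|169) = (80|169).
Factor out 2: 80 = 2^4·5. Since 169 ≡ 1 (mod 8), (2|169) = +1, and (2|169)^4 = +1. Now have (5|169).
5 ≡ 1 (mod 4), so quadratic reciprocity gives (5|169) = (169|5). Reduce: 169 ≡ 4 (mod 5). Now have (4|5).
Factor out 2: 4 = 2^2. Since 5 ≡ 5 (mod 8), (2|5) = -1, and (2|5)^2 = +1. Now have (1|5).
(1|5) = 1. Collecting the sign factors: 1.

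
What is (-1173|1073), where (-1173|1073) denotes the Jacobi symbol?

(-1173|1073)
  = (973|1073)    [-1173 ≡ 973 mod 1073]
  = (1073|973)    [QR: 973 ≡ 1 mod 4, sign kept]
  = (100|973)    [1073 ≡ 100 mod 973]
  = (25|973)    [973 ≡ 5 mod 8 ⇒ (2|973)^2 = +1]
  = (973|25)    [QR: 25 ≡ 1 mod 4, sign kept]
  = (23|25)    [973 ≡ 23 mod 25]
  = (25|23)    [QR: 25 ≡ 1 mod 4, sign kept]
  = (2|23)    [25 ≡ 2 mod 23]
  = (1|23)    [23 ≡ 7 mod 8 ⇒ (2|23) = +1]
  = 1    [(1|23) = 1]

1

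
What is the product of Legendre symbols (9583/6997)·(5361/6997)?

By multiplicativity, (9583·5361/6997) = (9583/6997)·(5361/6997).
First factor (9583/6997):
Reduce the numerator: 9583 ≡ 2586 (mod 6997), so (9583/6997) = (2586/6997).
Factor out 2: 2586 = 2·1293. Since 6997 ≡ 5 (mod 8), (2/6997) = -1. Now have -(1293/6997).
1293 ≡ 1 (mod 4), so quadratic reciprocity gives (1293/6997) = (6997/1293). Reduce: 6997 ≡ 532 (mod 1293). Now have -(532/1293).
Factor out 2: 532 = 2^2·133. Since 1293 ≡ 5 (mod 8), (2/1293) = -1, and (2/1293)^2 = +1. Now have -(133/1293).
133 ≡ 1 (mod 4), so quadratic reciprocity gives (133/1293) = (1293/133). Reduce: 1293 ≡ 96 (mod 133). Now have -(96/133).
Factor out 2: 96 = 2^5·3. Since 133 ≡ 5 (mod 8), (2/133) = -1, and (2/133)^5 = -1. Now have (3/133).
133 ≡ 1 (mod 4), so quadratic reciprocity gives (3/133) = (133/3). Reduce: 133 ≡ 1 (mod 3). Now have (1/3).
(1/3) = 1. Collecting the sign factors: 1.
Second factor (5361/6997):
5361 ≡ 1 (mod 4), so quadratic reciprocity gives (5361/6997) = (6997/5361). Reduce: 6997 ≡ 1636 (mod 5361). Now have (1636/5361).
Factor out 2: 1636 = 2^2·409. Since 5361 ≡ 1 (mod 8), (2/5361) = +1, and (2/5361)^2 = +1. Now have (409/5361).
409 ≡ 1 (mod 4), so quadratic reciprocity gives (409/5361) = (5361/409). Reduce: 5361 ≡ 44 (mod 409). Now have (44/409).
Factor out 2: 44 = 2^2·11. Since 409 ≡ 1 (mod 8), (2/409) = +1, and (2/409)^2 = +1. Now have (11/409).
409 ≡ 1 (mod 4), so quadratic reciprocity gives (11/409) = (409/11). Reduce: 409 ≡ 2 (mod 11). Now have (2/11).
Factor out 2: 2 = 2. Since 11 ≡ 3 (mod 8), (2/11) = -1. Now have -(1/11).
(1/11) = 1. Collecting the sign factors: -1.
Product: (1)·(-1) = -1.

-1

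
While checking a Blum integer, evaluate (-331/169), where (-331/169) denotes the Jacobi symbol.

1

Pull out -1: (-331/169) = (-1/169)·(331/169). Since 169 ≡ 1 (mod 4), (-1/169) = +1. Now have (331/169).
Reduce the numerator: 331 ≡ 162 (mod 169), so (331/169) = (162/169).
Factor out 2: 162 = 2·81. Since 169 ≡ 1 (mod 8), (2/169) = +1. Now have (81/169).
81 ≡ 1 (mod 4), so quadratic reciprocity gives (81/169) = (169/81). Reduce: 169 ≡ 7 (mod 81). Now have (7/81).
81 ≡ 1 (mod 4), so quadratic reciprocity gives (7/81) = (81/7). Reduce: 81 ≡ 4 (mod 7). Now have (4/7).
Factor out 2: 4 = 2^2. Since 7 ≡ 7 (mod 8), (2/7) = +1, and (2/7)^2 = +1. Now have (1/7).
(1/7) = 1. Collecting the sign factors: 1.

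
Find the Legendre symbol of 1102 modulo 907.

(1102 / 907)
  = (195 / 907)    [1102 ≡ 195 mod 907]
  = -(907 / 195)    [QR: both ≡ 3 mod 4, sign flips]
  = -(127 / 195)    [907 ≡ 127 mod 195]
  = (195 / 127)    [QR: both ≡ 3 mod 4, sign flips]
  = (68 / 127)    [195 ≡ 68 mod 127]
  = (17 / 127)    [127 ≡ 7 mod 8 ⇒ (2 / 127)^2 = +1]
  = (127 / 17)    [QR: 17 ≡ 1 mod 4, sign kept]
  = (8 / 17)    [127 ≡ 8 mod 17]
  = (1 / 17)    [17 ≡ 1 mod 8 ⇒ (2 / 17)^3 = +1]
  = 1    [(1 / 17) = 1]

1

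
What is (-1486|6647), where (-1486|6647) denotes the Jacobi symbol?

Pull out -1: (-1486|6647) = (-1|6647)·(1486|6647). Since 6647 ≡ 3 (mod 4), (-1|6647) = -1. Now have -(1486|6647).
Factor out 2: 1486 = 2·743. Since 6647 ≡ 7 (mod 8), (2|6647) = +1. Now have -(743|6647).
Both 743 ≡ 3 and 6647 ≡ 3 (mod 4), so reciprocity gives (743|6647) = -(6647|743). Reduce: 6647 ≡ 703 (mod 743). Now have (703|743).
Both 703 ≡ 3 and 743 ≡ 3 (mod 4), so reciprocity gives (703|743) = -(743|703). Reduce: 743 ≡ 40 (mod 703). Now have -(40|703).
Factor out 2: 40 = 2^3·5. Since 703 ≡ 7 (mod 8), (2|703) = +1, and (2|703)^3 = +1. Now have -(5|703).
5 ≡ 1 (mod 4), so quadratic reciprocity gives (5|703) = (703|5). Reduce: 703 ≡ 3 (mod 5). Now have -(3|5).
5 ≡ 1 (mod 4), so quadratic reciprocity gives (3|5) = (5|3). Reduce: 5 ≡ 2 (mod 3). Now have -(2|3).
Factor out 2: 2 = 2. Since 3 ≡ 3 (mod 8), (2|3) = -1. Now have (1|3).
(1|3) = 1. Collecting the sign factors: 1.

1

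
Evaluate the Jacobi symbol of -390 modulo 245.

(-390/245)
  = (100/245)    [-390 ≡ 100 mod 245]
  = (25/245)    [245 ≡ 5 mod 8 ⇒ (2/245)^2 = +1]
  = (245/25)    [QR: 25 ≡ 1 mod 4, sign kept]
  = (20/25)    [245 ≡ 20 mod 25]
  = (5/25)    [25 ≡ 1 mod 8 ⇒ (2/25)^2 = +1]
  = (25/5)    [QR: 5 ≡ 1 mod 4, sign kept]
  = (0/5)    [25 ≡ 0 mod 5]
  = 0    [numerator 0, gcd > 1]

0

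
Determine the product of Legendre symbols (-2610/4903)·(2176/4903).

By multiplicativity, (-2610·2176/4903) = (-2610/4903)·(2176/4903).
First factor (-2610/4903):
Reduce the numerator: -2610 ≡ 2293 (mod 4903), so (-2610/4903) = (2293/4903).
2293 ≡ 1 (mod 4), so quadratic reciprocity gives (2293/4903) = (4903/2293). Reduce: 4903 ≡ 317 (mod 2293). Now have (317/2293).
317 ≡ 1 (mod 4), so quadratic reciprocity gives (317/2293) = (2293/317). Reduce: 2293 ≡ 74 (mod 317). Now have (74/317).
Factor out 2: 74 = 2·37. Since 317 ≡ 5 (mod 8), (2/317) = -1. Now have -(37/317).
37 ≡ 1 (mod 4), so quadratic reciprocity gives (37/317) = (317/37). Reduce: 317 ≡ 21 (mod 37). Now have -(21/37).
21 ≡ 1 (mod 4), so quadratic reciprocity gives (21/37) = (37/21). Reduce: 37 ≡ 16 (mod 21). Now have -(16/21).
Factor out 2: 16 = 2^4. Since 21 ≡ 5 (mod 8), (2/21) = -1, and (2/21)^4 = +1. Now have -(1/21).
(1/21) = 1. Collecting the sign factors: -1.
Second factor (2176/4903):
Factor out 2: 2176 = 2^7·17. Since 4903 ≡ 7 (mod 8), (2/4903) = +1, and (2/4903)^7 = +1. Now have (17/4903).
17 ≡ 1 (mod 4), so quadratic reciprocity gives (17/4903) = (4903/17). Reduce: 4903 ≡ 7 (mod 17). Now have (7/17).
17 ≡ 1 (mod 4), so quadratic reciprocity gives (7/17) = (17/7). Reduce: 17 ≡ 3 (mod 7). Now have (3/7).
Both 3 ≡ 3 and 7 ≡ 3 (mod 4), so reciprocity gives (3/7) = -(7/3). Reduce: 7 ≡ 1 (mod 3). Now have -(1/3).
(1/3) = 1. Collecting the sign factors: -1.
Product: (-1)·(-1) = 1.

1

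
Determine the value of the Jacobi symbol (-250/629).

(-250/629)
  = (379/629)    [-250 ≡ 379 mod 629]
  = (629/379)    [QR: 629 ≡ 1 mod 4, sign kept]
  = (250/379)    [629 ≡ 250 mod 379]
  = -(125/379)    [379 ≡ 3 mod 8 ⇒ (2/379) = -1]
  = -(379/125)    [QR: 125 ≡ 1 mod 4, sign kept]
  = -(4/125)    [379 ≡ 4 mod 125]
  = -(1/125)    [125 ≡ 5 mod 8 ⇒ (2/125)^2 = +1]
  = -1    [(1/125) = 1]

-1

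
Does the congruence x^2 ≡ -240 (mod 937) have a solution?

no

(-240/937)
  = (697/937)    [-240 ≡ 697 mod 937]
  = (937/697)    [QR: 697 ≡ 1 mod 4, sign kept]
  = (240/697)    [937 ≡ 240 mod 697]
  = (15/697)    [697 ≡ 1 mod 8 ⇒ (2/697)^4 = +1]
  = (697/15)    [QR: 697 ≡ 1 mod 4, sign kept]
  = (7/15)    [697 ≡ 7 mod 15]
  = -(15/7)    [QR: both ≡ 3 mod 4, sign flips]
  = -(1/7)    [15 ≡ 1 mod 7]
  = -1    [(1/7) = 1]
The Legendre symbol is -1, so x^2 ≡ -240 (mod 937) has no solution.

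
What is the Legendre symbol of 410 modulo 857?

-1

(410/857)
  = (205/857)    [857 ≡ 1 mod 8 ⇒ (2/857) = +1]
  = (857/205)    [QR: 205 ≡ 1 mod 4, sign kept]
  = (37/205)    [857 ≡ 37 mod 205]
  = (205/37)    [QR: 37 ≡ 1 mod 4, sign kept]
  = (20/37)    [205 ≡ 20 mod 37]
  = (5/37)    [37 ≡ 5 mod 8 ⇒ (2/37)^2 = +1]
  = (37/5)    [QR: 5 ≡ 1 mod 4, sign kept]
  = (2/5)    [37 ≡ 2 mod 5]
  = -(1/5)    [5 ≡ 5 mod 8 ⇒ (2/5) = -1]
  = -1    [(1/5) = 1]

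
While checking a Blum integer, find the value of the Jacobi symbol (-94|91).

Pull out -1: (-94|91) = (-1|91)·(94|91). Since 91 ≡ 3 (mod 4), (-1|91) = -1. Now have -(94|91).
Reduce the numerator: 94 ≡ 3 (mod 91), so (94|91) = (3|91).
Both 3 ≡ 3 and 91 ≡ 3 (mod 4), so reciprocity gives (3|91) = -(91|3). Reduce: 91 ≡ 1 (mod 3). Now have (1|3).
(1|3) = 1. Collecting the sign factors: 1.

1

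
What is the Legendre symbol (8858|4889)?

(8858|4889)
  = (3969|4889)    [8858 ≡ 3969 mod 4889]
  = (4889|3969)    [QR: 3969 ≡ 1 mod 4, sign kept]
  = (920|3969)    [4889 ≡ 920 mod 3969]
  = (115|3969)    [3969 ≡ 1 mod 8 ⇒ (2|3969)^3 = +1]
  = (3969|115)    [QR: 3969 ≡ 1 mod 4, sign kept]
  = (59|115)    [3969 ≡ 59 mod 115]
  = -(115|59)    [QR: both ≡ 3 mod 4, sign flips]
  = -(56|59)    [115 ≡ 56 mod 59]
  = (7|59)    [59 ≡ 3 mod 8 ⇒ (2|59)^3 = -1]
  = -(59|7)    [QR: both ≡ 3 mod 4, sign flips]
  = -(3|7)    [59 ≡ 3 mod 7]
  = (7|3)    [QR: both ≡ 3 mod 4, sign flips]
  = (1|3)    [7 ≡ 1 mod 3]
  = 1    [(1|3) = 1]

1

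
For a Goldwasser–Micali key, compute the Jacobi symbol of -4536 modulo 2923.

Reduce the numerator: -4536 ≡ 1310 (mod 2923), so (-4536|2923) = (1310|2923).
Factor out 2: 1310 = 2·655. Since 2923 ≡ 3 (mod 8), (2|2923) = -1. Now have -(655|2923).
Both 655 ≡ 3 and 2923 ≡ 3 (mod 4), so reciprocity gives (655|2923) = -(2923|655). Reduce: 2923 ≡ 303 (mod 655). Now have (303|655).
Both 303 ≡ 3 and 655 ≡ 3 (mod 4), so reciprocity gives (303|655) = -(655|303). Reduce: 655 ≡ 49 (mod 303). Now have -(49|303).
49 ≡ 1 (mod 4), so quadratic reciprocity gives (49|303) = (303|49). Reduce: 303 ≡ 9 (mod 49). Now have -(9|49).
9 ≡ 1 (mod 4), so quadratic reciprocity gives (9|49) = (49|9). Reduce: 49 ≡ 4 (mod 9). Now have -(4|9).
Factor out 2: 4 = 2^2. Since 9 ≡ 1 (mod 8), (2|9) = +1, and (2|9)^2 = +1. Now have -(1|9).
(1|9) = 1. Collecting the sign factors: -1.

-1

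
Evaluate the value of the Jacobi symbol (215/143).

1

(215/143)
  = (72/143)    [215 ≡ 72 mod 143]
  = (9/143)    [143 ≡ 7 mod 8 ⇒ (2/143)^3 = +1]
  = (143/9)    [QR: 9 ≡ 1 mod 4, sign kept]
  = (8/9)    [143 ≡ 8 mod 9]
  = (1/9)    [9 ≡ 1 mod 8 ⇒ (2/9)^3 = +1]
  = 1    [(1/9) = 1]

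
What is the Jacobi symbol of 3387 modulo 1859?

Reduce the numerator: 3387 ≡ 1528 (mod 1859), so (3387/1859) = (1528/1859).
Factor out 2: 1528 = 2^3·191. Since 1859 ≡ 3 (mod 8), (2/1859) = -1, and (2/1859)^3 = -1. Now have -(191/1859).
Both 191 ≡ 3 and 1859 ≡ 3 (mod 4), so reciprocity gives (191/1859) = -(1859/191). Reduce: 1859 ≡ 140 (mod 191). Now have (140/191).
Factor out 2: 140 = 2^2·35. Since 191 ≡ 7 (mod 8), (2/191) = +1, and (2/191)^2 = +1. Now have (35/191).
Both 35 ≡ 3 and 191 ≡ 3 (mod 4), so reciprocity gives (35/191) = -(191/35). Reduce: 191 ≡ 16 (mod 35). Now have -(16/35).
Factor out 2: 16 = 2^4. Since 35 ≡ 3 (mod 8), (2/35) = -1, and (2/35)^4 = +1. Now have -(1/35).
(1/35) = 1. Collecting the sign factors: -1.

-1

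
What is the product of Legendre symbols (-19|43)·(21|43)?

1

By multiplicativity, (-19·21|43) = (-19|43)·(21|43).
First factor (-19|43):
Reduce the numerator: -19 ≡ 24 (mod 43), so (-19|43) = (24|43).
Factor out 2: 24 = 2^3·3. Since 43 ≡ 3 (mod 8), (2|43) = -1, and (2|43)^3 = -1. Now have -(3|43).
Both 3 ≡ 3 and 43 ≡ 3 (mod 4), so reciprocity gives (3|43) = -(43|3). Reduce: 43 ≡ 1 (mod 3). Now have (1|3).
(1|3) = 1. Collecting the sign factors: 1.
Second factor (21|43):
21 ≡ 1 (mod 4), so quadratic reciprocity gives (21|43) = (43|21). Reduce: 43 ≡ 1 (mod 21). Now have (1|21).
(1|21) = 1. Collecting the sign factors: 1.
Product: (1)·(1) = 1.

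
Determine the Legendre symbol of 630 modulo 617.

Reduce the numerator: 630 ≡ 13 (mod 617), so (630 / 617) = (13 / 617).
13 ≡ 1 (mod 4), so quadratic reciprocity gives (13 / 617) = (617 / 13). Reduce: 617 ≡ 6 (mod 13). Now have (6 / 13).
Factor out 2: 6 = 2·3. Since 13 ≡ 5 (mod 8), (2 / 13) = -1. Now have -(3 / 13).
13 ≡ 1 (mod 4), so quadratic reciprocity gives (3 / 13) = (13 / 3). Reduce: 13 ≡ 1 (mod 3). Now have -(1 / 3).
(1 / 3) = 1. Collecting the sign factors: -1.

-1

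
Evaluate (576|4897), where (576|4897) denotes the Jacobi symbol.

(576|4897)
  = (9|4897)    [4897 ≡ 1 mod 8 ⇒ (2|4897)^6 = +1]
  = (4897|9)    [QR: 9 ≡ 1 mod 4, sign kept]
  = (1|9)    [4897 ≡ 1 mod 9]
  = 1    [(1|9) = 1]

1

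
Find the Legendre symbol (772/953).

(772/953)
  = (193/953)    [953 ≡ 1 mod 8 ⇒ (2/953)^2 = +1]
  = (953/193)    [QR: 193 ≡ 1 mod 4, sign kept]
  = (181/193)    [953 ≡ 181 mod 193]
  = (193/181)    [QR: 181 ≡ 1 mod 4, sign kept]
  = (12/181)    [193 ≡ 12 mod 181]
  = (3/181)    [181 ≡ 5 mod 8 ⇒ (2/181)^2 = +1]
  = (181/3)    [QR: 181 ≡ 1 mod 4, sign kept]
  = (1/3)    [181 ≡ 1 mod 3]
  = 1    [(1/3) = 1]

1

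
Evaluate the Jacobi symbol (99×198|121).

By multiplicativity, (99·198|121) = (99|121)·(198|121).
First factor (99|121):
121 ≡ 1 (mod 4), so quadratic reciprocity gives (99|121) = (121|99). Reduce: 121 ≡ 22 (mod 99). Now have (22|99).
Factor out 2: 22 = 2·11. Since 99 ≡ 3 (mod 8), (2|99) = -1. Now have -(11|99).
Both 11 ≡ 3 and 99 ≡ 3 (mod 4), so reciprocity gives (11|99) = -(99|11). Reduce: 99 ≡ 0 (mod 11). Now have (0|11).
The numerator is now 0 with denominator 11 > 1: the symbol is 0.
Second factor (198|121):
Reduce the numerator: 198 ≡ 77 (mod 121), so (198|121) = (77|121).
77 ≡ 1 (mod 4), so quadratic reciprocity gives (77|121) = (121|77). Reduce: 121 ≡ 44 (mod 77). Now have (44|77).
Factor out 2: 44 = 2^2·11. Since 77 ≡ 5 (mod 8), (2|77) = -1, and (2|77)^2 = +1. Now have (11|77).
77 ≡ 1 (mod 4), so quadratic reciprocity gives (11|77) = (77|11). Reduce: 77 ≡ 0 (mod 11). Now have (0|11).
The numerator is now 0 with denominator 11 > 1: the symbol is 0.
Product: (0)·(0) = 0.

0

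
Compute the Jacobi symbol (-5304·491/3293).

By multiplicativity, (-5304·491/3293) = (-5304/3293)·(491/3293).
First factor (-5304/3293):
(-5304/3293)
  = (1282/3293)    [-5304 ≡ 1282 mod 3293]
  = -(641/3293)    [3293 ≡ 5 mod 8 ⇒ (2/3293) = -1]
  = -(3293/641)    [QR: 641 ≡ 1 mod 4, sign kept]
  = -(88/641)    [3293 ≡ 88 mod 641]
  = -(11/641)    [641 ≡ 1 mod 8 ⇒ (2/641)^3 = +1]
  = -(641/11)    [QR: 641 ≡ 1 mod 4, sign kept]
  = -(3/11)    [641 ≡ 3 mod 11]
  = (11/3)    [QR: both ≡ 3 mod 4, sign flips]
  = (2/3)    [11 ≡ 2 mod 3]
  = -(1/3)    [3 ≡ 3 mod 8 ⇒ (2/3) = -1]
  = -1    [(1/3) = 1]
Second factor (491/3293):
(491/3293)
  = (3293/491)    [QR: 3293 ≡ 1 mod 4, sign kept]
  = (347/491)    [3293 ≡ 347 mod 491]
  = -(491/347)    [QR: both ≡ 3 mod 4, sign flips]
  = -(144/347)    [491 ≡ 144 mod 347]
  = -(9/347)    [347 ≡ 3 mod 8 ⇒ (2/347)^4 = +1]
  = -(347/9)    [QR: 9 ≡ 1 mod 4, sign kept]
  = -(5/9)    [347 ≡ 5 mod 9]
  = -(9/5)    [QR: 5 ≡ 1 mod 4, sign kept]
  = -(4/5)    [9 ≡ 4 mod 5]
  = -(1/5)    [5 ≡ 5 mod 8 ⇒ (2/5)^2 = +1]
  = -1    [(1/5) = 1]
Product: (-1)·(-1) = 1.

1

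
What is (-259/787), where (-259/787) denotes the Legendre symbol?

Pull out -1: (-259/787) = (-1/787)·(259/787). Since 787 ≡ 3 (mod 4), (-1/787) = -1. Now have -(259/787).
Both 259 ≡ 3 and 787 ≡ 3 (mod 4), so reciprocity gives (259/787) = -(787/259). Reduce: 787 ≡ 10 (mod 259). Now have (10/259).
Factor out 2: 10 = 2·5. Since 259 ≡ 3 (mod 8), (2/259) = -1. Now have -(5/259).
5 ≡ 1 (mod 4), so quadratic reciprocity gives (5/259) = (259/5). Reduce: 259 ≡ 4 (mod 5). Now have -(4/5).
Factor out 2: 4 = 2^2. Since 5 ≡ 5 (mod 8), (2/5) = -1, and (2/5)^2 = +1. Now have -(1/5).
(1/5) = 1. Collecting the sign factors: -1.

-1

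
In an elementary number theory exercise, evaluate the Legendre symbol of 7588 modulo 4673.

Reduce the numerator: 7588 ≡ 2915 (mod 4673), so (7588/4673) = (2915/4673).
4673 ≡ 1 (mod 4), so quadratic reciprocity gives (2915/4673) = (4673/2915). Reduce: 4673 ≡ 1758 (mod 2915). Now have (1758/2915).
Factor out 2: 1758 = 2·879. Since 2915 ≡ 3 (mod 8), (2/2915) = -1. Now have -(879/2915).
Both 879 ≡ 3 and 2915 ≡ 3 (mod 4), so reciprocity gives (879/2915) = -(2915/879). Reduce: 2915 ≡ 278 (mod 879). Now have (278/879).
Factor out 2: 278 = 2·139. Since 879 ≡ 7 (mod 8), (2/879) = +1. Now have (139/879).
Both 139 ≡ 3 and 879 ≡ 3 (mod 4), so reciprocity gives (139/879) = -(879/139). Reduce: 879 ≡ 45 (mod 139). Now have -(45/139).
45 ≡ 1 (mod 4), so quadratic reciprocity gives (45/139) = (139/45). Reduce: 139 ≡ 4 (mod 45). Now have -(4/45).
Factor out 2: 4 = 2^2. Since 45 ≡ 5 (mod 8), (2/45) = -1, and (2/45)^2 = +1. Now have -(1/45).
(1/45) = 1. Collecting the sign factors: -1.

-1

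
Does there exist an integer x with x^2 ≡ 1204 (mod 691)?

(1204|691)
  = (513|691)    [1204 ≡ 513 mod 691]
  = (691|513)    [QR: 513 ≡ 1 mod 4, sign kept]
  = (178|513)    [691 ≡ 178 mod 513]
  = (89|513)    [513 ≡ 1 mod 8 ⇒ (2|513) = +1]
  = (513|89)    [QR: 89 ≡ 1 mod 4, sign kept]
  = (68|89)    [513 ≡ 68 mod 89]
  = (17|89)    [89 ≡ 1 mod 8 ⇒ (2|89)^2 = +1]
  = (89|17)    [QR: 17 ≡ 1 mod 4, sign kept]
  = (4|17)    [89 ≡ 4 mod 17]
  = (1|17)    [17 ≡ 1 mod 8 ⇒ (2|17)^2 = +1]
  = 1    [(1|17) = 1]
The Legendre symbol is 1, so x^2 ≡ 1204 (mod 691) has solution.

yes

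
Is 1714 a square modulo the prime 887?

yes

(1714/887)
  = (827/887)    [1714 ≡ 827 mod 887]
  = -(887/827)    [QR: both ≡ 3 mod 4, sign flips]
  = -(60/827)    [887 ≡ 60 mod 827]
  = -(15/827)    [827 ≡ 3 mod 8 ⇒ (2/827)^2 = +1]
  = (827/15)    [QR: both ≡ 3 mod 4, sign flips]
  = (2/15)    [827 ≡ 2 mod 15]
  = (1/15)    [15 ≡ 7 mod 8 ⇒ (2/15) = +1]
  = 1    [(1/15) = 1]
(1714/887) = 1, and 887 is prime, so 1714 is a quadratic residue mod 887.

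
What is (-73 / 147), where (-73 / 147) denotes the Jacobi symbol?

-1

(-73 / 147)
  = (74 / 147)    [-73 ≡ 74 mod 147]
  = -(37 / 147)    [147 ≡ 3 mod 8 ⇒ (2 / 147) = -1]
  = -(147 / 37)    [QR: 37 ≡ 1 mod 4, sign kept]
  = -(36 / 37)    [147 ≡ 36 mod 37]
  = -(9 / 37)    [37 ≡ 5 mod 8 ⇒ (2 / 37)^2 = +1]
  = -(37 / 9)    [QR: 9 ≡ 1 mod 4, sign kept]
  = -(1 / 9)    [37 ≡ 1 mod 9]
  = -1    [(1 / 9) = 1]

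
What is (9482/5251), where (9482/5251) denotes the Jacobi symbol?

1

Reduce the numerator: 9482 ≡ 4231 (mod 5251), so (9482/5251) = (4231/5251).
Both 4231 ≡ 3 and 5251 ≡ 3 (mod 4), so reciprocity gives (4231/5251) = -(5251/4231). Reduce: 5251 ≡ 1020 (mod 4231). Now have -(1020/4231).
Factor out 2: 1020 = 2^2·255. Since 4231 ≡ 7 (mod 8), (2/4231) = +1, and (2/4231)^2 = +1. Now have -(255/4231).
Both 255 ≡ 3 and 4231 ≡ 3 (mod 4), so reciprocity gives (255/4231) = -(4231/255). Reduce: 4231 ≡ 151 (mod 255). Now have (151/255).
Both 151 ≡ 3 and 255 ≡ 3 (mod 4), so reciprocity gives (151/255) = -(255/151). Reduce: 255 ≡ 104 (mod 151). Now have -(104/151).
Factor out 2: 104 = 2^3·13. Since 151 ≡ 7 (mod 8), (2/151) = +1, and (2/151)^3 = +1. Now have -(13/151).
13 ≡ 1 (mod 4), so quadratic reciprocity gives (13/151) = (151/13). Reduce: 151 ≡ 8 (mod 13). Now have -(8/13).
Factor out 2: 8 = 2^3. Since 13 ≡ 5 (mod 8), (2/13) = -1, and (2/13)^3 = -1. Now have (1/13).
(1/13) = 1. Collecting the sign factors: 1.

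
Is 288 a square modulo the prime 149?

Reduce the numerator: 288 ≡ 139 (mod 149), so (288|149) = (139|149).
149 ≡ 1 (mod 4), so quadratic reciprocity gives (139|149) = (149|139). Reduce: 149 ≡ 10 (mod 139). Now have (10|139).
Factor out 2: 10 = 2·5. Since 139 ≡ 3 (mod 8), (2|139) = -1. Now have -(5|139).
5 ≡ 1 (mod 4), so quadratic reciprocity gives (5|139) = (139|5). Reduce: 139 ≡ 4 (mod 5). Now have -(4|5).
Factor out 2: 4 = 2^2. Since 5 ≡ 5 (mod 8), (2|5) = -1, and (2|5)^2 = +1. Now have -(1|5).
(1|5) = 1. Collecting the sign factors: -1.
The Legendre symbol is -1, so x^2 ≡ 288 (mod 149) has no solution.

no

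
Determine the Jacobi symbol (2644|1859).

1

(2644|1859)
  = (785|1859)    [2644 ≡ 785 mod 1859]
  = (1859|785)    [QR: 785 ≡ 1 mod 4, sign kept]
  = (289|785)    [1859 ≡ 289 mod 785]
  = (785|289)    [QR: 289 ≡ 1 mod 4, sign kept]
  = (207|289)    [785 ≡ 207 mod 289]
  = (289|207)    [QR: 289 ≡ 1 mod 4, sign kept]
  = (82|207)    [289 ≡ 82 mod 207]
  = (41|207)    [207 ≡ 7 mod 8 ⇒ (2|207) = +1]
  = (207|41)    [QR: 41 ≡ 1 mod 4, sign kept]
  = (2|41)    [207 ≡ 2 mod 41]
  = (1|41)    [41 ≡ 1 mod 8 ⇒ (2|41) = +1]
  = 1    [(1|41) = 1]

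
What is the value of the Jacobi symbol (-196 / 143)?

(-196 / 143)
  = -(196 / 143)    [143 ≡ 3 mod 4 ⇒ (-1 / 143) = -1]
  = -(53 / 143)    [196 ≡ 53 mod 143]
  = -(143 / 53)    [QR: 53 ≡ 1 mod 4, sign kept]
  = -(37 / 53)    [143 ≡ 37 mod 53]
  = -(53 / 37)    [QR: 37 ≡ 1 mod 4, sign kept]
  = -(16 / 37)    [53 ≡ 16 mod 37]
  = -(1 / 37)    [37 ≡ 5 mod 8 ⇒ (2 / 37)^4 = +1]
  = -1    [(1 / 37) = 1]

-1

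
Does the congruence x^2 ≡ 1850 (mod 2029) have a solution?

(1850/2029)
  = -(925/2029)    [2029 ≡ 5 mod 8 ⇒ (2/2029) = -1]
  = -(2029/925)    [QR: 925 ≡ 1 mod 4, sign kept]
  = -(179/925)    [2029 ≡ 179 mod 925]
  = -(925/179)    [QR: 925 ≡ 1 mod 4, sign kept]
  = -(30/179)    [925 ≡ 30 mod 179]
  = (15/179)    [179 ≡ 3 mod 8 ⇒ (2/179) = -1]
  = -(179/15)    [QR: both ≡ 3 mod 4, sign flips]
  = -(14/15)    [179 ≡ 14 mod 15]
  = -(7/15)    [15 ≡ 7 mod 8 ⇒ (2/15) = +1]
  = (15/7)    [QR: both ≡ 3 mod 4, sign flips]
  = (1/7)    [15 ≡ 1 mod 7]
  = 1    [(1/7) = 1]
The Legendre symbol is 1, so x^2 ≡ 1850 (mod 2029) has solution.

yes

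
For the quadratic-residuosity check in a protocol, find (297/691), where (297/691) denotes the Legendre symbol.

(297/691)
  = (691/297)    [QR: 297 ≡ 1 mod 4, sign kept]
  = (97/297)    [691 ≡ 97 mod 297]
  = (297/97)    [QR: 97 ≡ 1 mod 4, sign kept]
  = (6/97)    [297 ≡ 6 mod 97]
  = (3/97)    [97 ≡ 1 mod 8 ⇒ (2/97) = +1]
  = (97/3)    [QR: 97 ≡ 1 mod 4, sign kept]
  = (1/3)    [97 ≡ 1 mod 3]
  = 1    [(1/3) = 1]

1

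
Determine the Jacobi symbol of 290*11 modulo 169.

1

By multiplicativity, (290·11|169) = (290|169)·(11|169).
First factor (290|169):
Reduce the numerator: 290 ≡ 121 (mod 169), so (290|169) = (121|169).
121 ≡ 1 (mod 4), so quadratic reciprocity gives (121|169) = (169|121). Reduce: 169 ≡ 48 (mod 121). Now have (48|121).
Factor out 2: 48 = 2^4·3. Since 121 ≡ 1 (mod 8), (2|121) = +1, and (2|121)^4 = +1. Now have (3|121).
121 ≡ 1 (mod 4), so quadratic reciprocity gives (3|121) = (121|3). Reduce: 121 ≡ 1 (mod 3). Now have (1|3).
(1|3) = 1. Collecting the sign factors: 1.
Second factor (11|169):
169 ≡ 1 (mod 4), so quadratic reciprocity gives (11|169) = (169|11). Reduce: 169 ≡ 4 (mod 11). Now have (4|11).
Factor out 2: 4 = 2^2. Since 11 ≡ 3 (mod 8), (2|11) = -1, and (2|11)^2 = +1. Now have (1|11).
(1|11) = 1. Collecting the sign factors: 1.
Product: (1)·(1) = 1.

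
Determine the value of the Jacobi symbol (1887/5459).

-1

Both 1887 ≡ 3 and 5459 ≡ 3 (mod 4), so reciprocity gives (1887/5459) = -(5459/1887). Reduce: 5459 ≡ 1685 (mod 1887). Now have -(1685/1887).
1685 ≡ 1 (mod 4), so quadratic reciprocity gives (1685/1887) = (1887/1685). Reduce: 1887 ≡ 202 (mod 1685). Now have -(202/1685).
Factor out 2: 202 = 2·101. Since 1685 ≡ 5 (mod 8), (2/1685) = -1. Now have (101/1685).
101 ≡ 1 (mod 4), so quadratic reciprocity gives (101/1685) = (1685/101). Reduce: 1685 ≡ 69 (mod 101). Now have (69/101).
69 ≡ 1 (mod 4), so quadratic reciprocity gives (69/101) = (101/69). Reduce: 101 ≡ 32 (mod 69). Now have (32/69).
Factor out 2: 32 = 2^5. Since 69 ≡ 5 (mod 8), (2/69) = -1, and (2/69)^5 = -1. Now have -(1/69).
(1/69) = 1. Collecting the sign factors: -1.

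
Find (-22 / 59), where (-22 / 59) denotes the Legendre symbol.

Pull out -1: (-22 / 59) = (-1 / 59)·(22 / 59). Since 59 ≡ 3 (mod 4), (-1 / 59) = -1. Now have -(22 / 59).
Factor out 2: 22 = 2·11. Since 59 ≡ 3 (mod 8), (2 / 59) = -1. Now have (11 / 59).
Both 11 ≡ 3 and 59 ≡ 3 (mod 4), so reciprocity gives (11 / 59) = -(59 / 11). Reduce: 59 ≡ 4 (mod 11). Now have -(4 / 11).
Factor out 2: 4 = 2^2. Since 11 ≡ 3 (mod 8), (2 / 11) = -1, and (2 / 11)^2 = +1. Now have -(1 / 11).
(1 / 11) = 1. Collecting the sign factors: -1.

-1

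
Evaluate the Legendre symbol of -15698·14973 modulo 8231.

By multiplicativity, (-15698·14973|8231) = (-15698|8231)·(14973|8231).
First factor (-15698|8231):
Reduce the numerator: -15698 ≡ 764 (mod 8231), so (-15698|8231) = (764|8231).
Factor out 2: 764 = 2^2·191. Since 8231 ≡ 7 (mod 8), (2|8231) = +1, and (2|8231)^2 = +1. Now have (191|8231).
Both 191 ≡ 3 and 8231 ≡ 3 (mod 4), so reciprocity gives (191|8231) = -(8231|191). Reduce: 8231 ≡ 18 (mod 191). Now have -(18|191).
Factor out 2: 18 = 2·9. Since 191 ≡ 7 (mod 8), (2|191) = +1. Now have -(9|191).
9 ≡ 1 (mod 4), so quadratic reciprocity gives (9|191) = (191|9). Reduce: 191 ≡ 2 (mod 9). Now have -(2|9).
Factor out 2: 2 = 2. Since 9 ≡ 1 (mod 8), (2|9) = +1. Now have -(1|9).
(1|9) = 1. Collecting the sign factors: -1.
Second factor (14973|8231):
Reduce the numerator: 14973 ≡ 6742 (mod 8231), so (14973|8231) = (6742|8231).
Factor out 2: 6742 = 2·3371. Since 8231 ≡ 7 (mod 8), (2|8231) = +1. Now have (3371|8231).
Both 3371 ≡ 3 and 8231 ≡ 3 (mod 4), so reciprocity gives (3371|8231) = -(8231|3371). Reduce: 8231 ≡ 1489 (mod 3371). Now have -(1489|3371).
1489 ≡ 1 (mod 4), so quadratic reciprocity gives (1489|3371) = (3371|1489). Reduce: 3371 ≡ 393 (mod 1489). Now have -(393|1489).
393 ≡ 1 (mod 4), so quadratic reciprocity gives (393|1489) = (1489|393). Reduce: 1489 ≡ 310 (mod 393). Now have -(310|393).
Factor out 2: 310 = 2·155. Since 393 ≡ 1 (mod 8), (2|393) = +1. Now have -(155|393).
393 ≡ 1 (mod 4), so quadratic reciprocity gives (155|393) = (393|155). Reduce: 393 ≡ 83 (mod 155). Now have -(83|155).
Both 83 ≡ 3 and 155 ≡ 3 (mod 4), so reciprocity gives (83|155) = -(155|83). Reduce: 155 ≡ 72 (mod 83). Now have (72|83).
Factor out 2: 72 = 2^3·9. Since 83 ≡ 3 (mod 8), (2|83) = -1, and (2|83)^3 = -1. Now have -(9|83).
9 ≡ 1 (mod 4), so quadratic reciprocity gives (9|83) = (83|9). Reduce: 83 ≡ 2 (mod 9). Now have -(2|9).
Factor out 2: 2 = 2. Since 9 ≡ 1 (mod 8), (2|9) = +1. Now have -(1|9).
(1|9) = 1. Collecting the sign factors: -1.
Product: (-1)·(-1) = 1.

1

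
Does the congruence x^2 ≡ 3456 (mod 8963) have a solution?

(3456|8963)
  = -(27|8963)    [8963 ≡ 3 mod 8 ⇒ (2|8963)^7 = -1]
  = (8963|27)    [QR: both ≡ 3 mod 4, sign flips]
  = (26|27)    [8963 ≡ 26 mod 27]
  = -(13|27)    [27 ≡ 3 mod 8 ⇒ (2|27) = -1]
  = -(27|13)    [QR: 13 ≡ 1 mod 4, sign kept]
  = -(1|13)    [27 ≡ 1 mod 13]
  = -1    [(1|13) = 1]
(3456|8963) = -1, and 8963 is prime, so 3456 is not a quadratic residue mod 8963.

no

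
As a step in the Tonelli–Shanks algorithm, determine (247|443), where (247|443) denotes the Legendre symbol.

Both 247 ≡ 3 and 443 ≡ 3 (mod 4), so reciprocity gives (247|443) = -(443|247). Reduce: 443 ≡ 196 (mod 247). Now have -(196|247).
Factor out 2: 196 = 2^2·49. Since 247 ≡ 7 (mod 8), (2|247) = +1, and (2|247)^2 = +1. Now have -(49|247).
49 ≡ 1 (mod 4), so quadratic reciprocity gives (49|247) = (247|49). Reduce: 247 ≡ 2 (mod 49). Now have -(2|49).
Factor out 2: 2 = 2. Since 49 ≡ 1 (mod 8), (2|49) = +1. Now have -(1|49).
(1|49) = 1. Collecting the sign factors: -1.

-1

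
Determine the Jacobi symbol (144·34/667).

-1

By multiplicativity, (144·34/667) = (144/667)·(34/667).
First factor (144/667):
Factor out 2: 144 = 2^4·9. Since 667 ≡ 3 (mod 8), (2/667) = -1, and (2/667)^4 = +1. Now have (9/667).
9 ≡ 1 (mod 4), so quadratic reciprocity gives (9/667) = (667/9). Reduce: 667 ≡ 1 (mod 9). Now have (1/9).
(1/9) = 1. Collecting the sign factors: 1.
Second factor (34/667):
Factor out 2: 34 = 2·17. Since 667 ≡ 3 (mod 8), (2/667) = -1. Now have -(17/667).
17 ≡ 1 (mod 4), so quadratic reciprocity gives (17/667) = (667/17). Reduce: 667 ≡ 4 (mod 17). Now have -(4/17).
Factor out 2: 4 = 2^2. Since 17 ≡ 1 (mod 8), (2/17) = +1, and (2/17)^2 = +1. Now have -(1/17).
(1/17) = 1. Collecting the sign factors: -1.
Product: (1)·(-1) = -1.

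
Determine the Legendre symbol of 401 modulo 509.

401 ≡ 1 (mod 4), so quadratic reciprocity gives (401 / 509) = (509 / 401). Reduce: 509 ≡ 108 (mod 401). Now have (108 / 401).
Factor out 2: 108 = 2^2·27. Since 401 ≡ 1 (mod 8), (2 / 401) = +1, and (2 / 401)^2 = +1. Now have (27 / 401).
401 ≡ 1 (mod 4), so quadratic reciprocity gives (27 / 401) = (401 / 27). Reduce: 401 ≡ 23 (mod 27). Now have (23 / 27).
Both 23 ≡ 3 and 27 ≡ 3 (mod 4), so reciprocity gives (23 / 27) = -(27 / 23). Reduce: 27 ≡ 4 (mod 23). Now have -(4 / 23).
Factor out 2: 4 = 2^2. Since 23 ≡ 7 (mod 8), (2 / 23) = +1, and (2 / 23)^2 = +1. Now have -(1 / 23).
(1 / 23) = 1. Collecting the sign factors: -1.

-1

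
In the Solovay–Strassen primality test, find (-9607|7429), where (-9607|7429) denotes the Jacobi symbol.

Reduce the numerator: -9607 ≡ 5251 (mod 7429), so (-9607|7429) = (5251|7429).
7429 ≡ 1 (mod 4), so quadratic reciprocity gives (5251|7429) = (7429|5251). Reduce: 7429 ≡ 2178 (mod 5251). Now have (2178|5251).
Factor out 2: 2178 = 2·1089. Since 5251 ≡ 3 (mod 8), (2|5251) = -1. Now have -(1089|5251).
1089 ≡ 1 (mod 4), so quadratic reciprocity gives (1089|5251) = (5251|1089). Reduce: 5251 ≡ 895 (mod 1089). Now have -(895|1089).
1089 ≡ 1 (mod 4), so quadratic reciprocity gives (895|1089) = (1089|895). Reduce: 1089 ≡ 194 (mod 895). Now have -(194|895).
Factor out 2: 194 = 2·97. Since 895 ≡ 7 (mod 8), (2|895) = +1. Now have -(97|895).
97 ≡ 1 (mod 4), so quadratic reciprocity gives (97|895) = (895|97). Reduce: 895 ≡ 22 (mod 97). Now have -(22|97).
Factor out 2: 22 = 2·11. Since 97 ≡ 1 (mod 8), (2|97) = +1. Now have -(11|97).
97 ≡ 1 (mod 4), so quadratic reciprocity gives (11|97) = (97|11). Reduce: 97 ≡ 9 (mod 11). Now have -(9|11).
9 ≡ 1 (mod 4), so quadratic reciprocity gives (9|11) = (11|9). Reduce: 11 ≡ 2 (mod 9). Now have -(2|9).
Factor out 2: 2 = 2. Since 9 ≡ 1 (mod 8), (2|9) = +1. Now have -(1|9).
(1|9) = 1. Collecting the sign factors: -1.

-1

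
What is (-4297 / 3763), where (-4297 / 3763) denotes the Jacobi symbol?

(-4297 / 3763)
  = (3229 / 3763)    [-4297 ≡ 3229 mod 3763]
  = (3763 / 3229)    [QR: 3229 ≡ 1 mod 4, sign kept]
  = (534 / 3229)    [3763 ≡ 534 mod 3229]
  = -(267 / 3229)    [3229 ≡ 5 mod 8 ⇒ (2 / 3229) = -1]
  = -(3229 / 267)    [QR: 3229 ≡ 1 mod 4, sign kept]
  = -(25 / 267)    [3229 ≡ 25 mod 267]
  = -(267 / 25)    [QR: 25 ≡ 1 mod 4, sign kept]
  = -(17 / 25)    [267 ≡ 17 mod 25]
  = -(25 / 17)    [QR: 17 ≡ 1 mod 4, sign kept]
  = -(8 / 17)    [25 ≡ 8 mod 17]
  = -(1 / 17)    [17 ≡ 1 mod 8 ⇒ (2 / 17)^3 = +1]
  = -1    [(1 / 17) = 1]

-1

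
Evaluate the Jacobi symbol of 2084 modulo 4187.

-1

(2084/4187)
  = (521/4187)    [4187 ≡ 3 mod 8 ⇒ (2/4187)^2 = +1]
  = (4187/521)    [QR: 521 ≡ 1 mod 4, sign kept]
  = (19/521)    [4187 ≡ 19 mod 521]
  = (521/19)    [QR: 521 ≡ 1 mod 4, sign kept]
  = (8/19)    [521 ≡ 8 mod 19]
  = -(1/19)    [19 ≡ 3 mod 8 ⇒ (2/19)^3 = -1]
  = -1    [(1/19) = 1]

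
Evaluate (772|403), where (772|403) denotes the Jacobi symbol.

-1

(772|403)
  = (369|403)    [772 ≡ 369 mod 403]
  = (403|369)    [QR: 369 ≡ 1 mod 4, sign kept]
  = (34|369)    [403 ≡ 34 mod 369]
  = (17|369)    [369 ≡ 1 mod 8 ⇒ (2|369) = +1]
  = (369|17)    [QR: 17 ≡ 1 mod 4, sign kept]
  = (12|17)    [369 ≡ 12 mod 17]
  = (3|17)    [17 ≡ 1 mod 8 ⇒ (2|17)^2 = +1]
  = (17|3)    [QR: 17 ≡ 1 mod 4, sign kept]
  = (2|3)    [17 ≡ 2 mod 3]
  = -(1|3)    [3 ≡ 3 mod 8 ⇒ (2|3) = -1]
  = -1    [(1|3) = 1]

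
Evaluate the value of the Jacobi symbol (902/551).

-1

(902/551)
  = (351/551)    [902 ≡ 351 mod 551]
  = -(551/351)    [QR: both ≡ 3 mod 4, sign flips]
  = -(200/351)    [551 ≡ 200 mod 351]
  = -(25/351)    [351 ≡ 7 mod 8 ⇒ (2/351)^3 = +1]
  = -(351/25)    [QR: 25 ≡ 1 mod 4, sign kept]
  = -(1/25)    [351 ≡ 1 mod 25]
  = -1    [(1/25) = 1]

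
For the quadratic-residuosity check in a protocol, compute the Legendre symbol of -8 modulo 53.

-1

Reduce the numerator: -8 ≡ 45 (mod 53), so (-8/53) = (45/53).
45 ≡ 1 (mod 4), so quadratic reciprocity gives (45/53) = (53/45). Reduce: 53 ≡ 8 (mod 45). Now have (8/45).
Factor out 2: 8 = 2^3. Since 45 ≡ 5 (mod 8), (2/45) = -1, and (2/45)^3 = -1. Now have -(1/45).
(1/45) = 1. Collecting the sign factors: -1.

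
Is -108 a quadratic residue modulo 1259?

no

Reduce the numerator: -108 ≡ 1151 (mod 1259), so (-108/1259) = (1151/1259).
Both 1151 ≡ 3 and 1259 ≡ 3 (mod 4), so reciprocity gives (1151/1259) = -(1259/1151). Reduce: 1259 ≡ 108 (mod 1151). Now have -(108/1151).
Factor out 2: 108 = 2^2·27. Since 1151 ≡ 7 (mod 8), (2/1151) = +1, and (2/1151)^2 = +1. Now have -(27/1151).
Both 27 ≡ 3 and 1151 ≡ 3 (mod 4), so reciprocity gives (27/1151) = -(1151/27). Reduce: 1151 ≡ 17 (mod 27). Now have (17/27).
17 ≡ 1 (mod 4), so quadratic reciprocity gives (17/27) = (27/17). Reduce: 27 ≡ 10 (mod 17). Now have (10/17).
Factor out 2: 10 = 2·5. Since 17 ≡ 1 (mod 8), (2/17) = +1. Now have (5/17).
5 ≡ 1 (mod 4), so quadratic reciprocity gives (5/17) = (17/5). Reduce: 17 ≡ 2 (mod 5). Now have (2/5).
Factor out 2: 2 = 2. Since 5 ≡ 5 (mod 8), (2/5) = -1. Now have -(1/5).
(1/5) = 1. Collecting the sign factors: -1.
The Legendre symbol is -1, so x^2 ≡ -108 (mod 1259) has no solution.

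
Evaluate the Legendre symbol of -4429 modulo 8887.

Reduce the numerator: -4429 ≡ 4458 (mod 8887), so (-4429|8887) = (4458|8887).
Factor out 2: 4458 = 2·2229. Since 8887 ≡ 7 (mod 8), (2|8887) = +1. Now have (2229|8887).
2229 ≡ 1 (mod 4), so quadratic reciprocity gives (2229|8887) = (8887|2229). Reduce: 8887 ≡ 2200 (mod 2229). Now have (2200|2229).
Factor out 2: 2200 = 2^3·275. Since 2229 ≡ 5 (mod 8), (2|2229) = -1, and (2|2229)^3 = -1. Now have -(275|2229).
2229 ≡ 1 (mod 4), so quadratic reciprocity gives (275|2229) = (2229|275). Reduce: 2229 ≡ 29 (mod 275). Now have -(29|275).
29 ≡ 1 (mod 4), so quadratic reciprocity gives (29|275) = (275|29). Reduce: 275 ≡ 14 (mod 29). Now have -(14|29).
Factor out 2: 14 = 2·7. Since 29 ≡ 5 (mod 8), (2|29) = -1. Now have (7|29).
29 ≡ 1 (mod 4), so quadratic reciprocity gives (7|29) = (29|7). Reduce: 29 ≡ 1 (mod 7). Now have (1|7).
(1|7) = 1. Collecting the sign factors: 1.

1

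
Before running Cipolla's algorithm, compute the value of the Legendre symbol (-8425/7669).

1

(-8425/7669)
  = (8425/7669)    [7669 ≡ 1 mod 4 ⇒ (-1/7669) = +1]
  = (756/7669)    [8425 ≡ 756 mod 7669]
  = (189/7669)    [7669 ≡ 5 mod 8 ⇒ (2/7669)^2 = +1]
  = (7669/189)    [QR: 189 ≡ 1 mod 4, sign kept]
  = (109/189)    [7669 ≡ 109 mod 189]
  = (189/109)    [QR: 109 ≡ 1 mod 4, sign kept]
  = (80/109)    [189 ≡ 80 mod 109]
  = (5/109)    [109 ≡ 5 mod 8 ⇒ (2/109)^4 = +1]
  = (109/5)    [QR: 5 ≡ 1 mod 4, sign kept]
  = (4/5)    [109 ≡ 4 mod 5]
  = (1/5)    [5 ≡ 5 mod 8 ⇒ (2/5)^2 = +1]
  = 1    [(1/5) = 1]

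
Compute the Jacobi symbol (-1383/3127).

Reduce the numerator: -1383 ≡ 1744 (mod 3127), so (-1383/3127) = (1744/3127).
Factor out 2: 1744 = 2^4·109. Since 3127 ≡ 7 (mod 8), (2/3127) = +1, and (2/3127)^4 = +1. Now have (109/3127).
109 ≡ 1 (mod 4), so quadratic reciprocity gives (109/3127) = (3127/109). Reduce: 3127 ≡ 75 (mod 109). Now have (75/109).
109 ≡ 1 (mod 4), so quadratic reciprocity gives (75/109) = (109/75). Reduce: 109 ≡ 34 (mod 75). Now have (34/75).
Factor out 2: 34 = 2·17. Since 75 ≡ 3 (mod 8), (2/75) = -1. Now have -(17/75).
17 ≡ 1 (mod 4), so quadratic reciprocity gives (17/75) = (75/17). Reduce: 75 ≡ 7 (mod 17). Now have -(7/17).
17 ≡ 1 (mod 4), so quadratic reciprocity gives (7/17) = (17/7). Reduce: 17 ≡ 3 (mod 7). Now have -(3/7).
Both 3 ≡ 3 and 7 ≡ 3 (mod 4), so reciprocity gives (3/7) = -(7/3). Reduce: 7 ≡ 1 (mod 3). Now have (1/3).
(1/3) = 1. Collecting the sign factors: 1.

1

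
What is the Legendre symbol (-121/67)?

Pull out -1: (-121/67) = (-1/67)·(121/67). Since 67 ≡ 3 (mod 4), (-1/67) = -1. Now have -(121/67).
Reduce the numerator: 121 ≡ 54 (mod 67), so (121/67) = (54/67).
Factor out 2: 54 = 2·27. Since 67 ≡ 3 (mod 8), (2/67) = -1. Now have (27/67).
Both 27 ≡ 3 and 67 ≡ 3 (mod 4), so reciprocity gives (27/67) = -(67/27). Reduce: 67 ≡ 13 (mod 27). Now have -(13/27).
13 ≡ 1 (mod 4), so quadratic reciprocity gives (13/27) = (27/13). Reduce: 27 ≡ 1 (mod 13). Now have -(1/13).
(1/13) = 1. Collecting the sign factors: -1.

-1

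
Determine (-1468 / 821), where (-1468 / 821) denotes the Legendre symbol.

(-1468 / 821)
  = (1468 / 821)    [821 ≡ 1 mod 4 ⇒ (-1 / 821) = +1]
  = (647 / 821)    [1468 ≡ 647 mod 821]
  = (821 / 647)    [QR: 821 ≡ 1 mod 4, sign kept]
  = (174 / 647)    [821 ≡ 174 mod 647]
  = (87 / 647)    [647 ≡ 7 mod 8 ⇒ (2 / 647) = +1]
  = -(647 / 87)    [QR: both ≡ 3 mod 4, sign flips]
  = -(38 / 87)    [647 ≡ 38 mod 87]
  = -(19 / 87)    [87 ≡ 7 mod 8 ⇒ (2 / 87) = +1]
  = (87 / 19)    [QR: both ≡ 3 mod 4, sign flips]
  = (11 / 19)    [87 ≡ 11 mod 19]
  = -(19 / 11)    [QR: both ≡ 3 mod 4, sign flips]
  = -(8 / 11)    [19 ≡ 8 mod 11]
  = (1 / 11)    [11 ≡ 3 mod 8 ⇒ (2 / 11)^3 = -1]
  = 1    [(1 / 11) = 1]

1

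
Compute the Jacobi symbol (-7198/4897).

0

(-7198/4897)
  = (2596/4897)    [-7198 ≡ 2596 mod 4897]
  = (649/4897)    [4897 ≡ 1 mod 8 ⇒ (2/4897)^2 = +1]
  = (4897/649)    [QR: 649 ≡ 1 mod 4, sign kept]
  = (354/649)    [4897 ≡ 354 mod 649]
  = (177/649)    [649 ≡ 1 mod 8 ⇒ (2/649) = +1]
  = (649/177)    [QR: 177 ≡ 1 mod 4, sign kept]
  = (118/177)    [649 ≡ 118 mod 177]
  = (59/177)    [177 ≡ 1 mod 8 ⇒ (2/177) = +1]
  = (177/59)    [QR: 177 ≡ 1 mod 4, sign kept]
  = (0/59)    [177 ≡ 0 mod 59]
  = 0    [numerator 0, gcd > 1]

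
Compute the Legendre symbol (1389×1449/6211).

-1

By multiplicativity, (1389·1449/6211) = (1389/6211)·(1449/6211).
First factor (1389/6211):
1389 ≡ 1 (mod 4), so quadratic reciprocity gives (1389/6211) = (6211/1389). Reduce: 6211 ≡ 655 (mod 1389). Now have (655/1389).
1389 ≡ 1 (mod 4), so quadratic reciprocity gives (655/1389) = (1389/655). Reduce: 1389 ≡ 79 (mod 655). Now have (79/655).
Both 79 ≡ 3 and 655 ≡ 3 (mod 4), so reciprocity gives (79/655) = -(655/79). Reduce: 655 ≡ 23 (mod 79). Now have -(23/79).
Both 23 ≡ 3 and 79 ≡ 3 (mod 4), so reciprocity gives (23/79) = -(79/23). Reduce: 79 ≡ 10 (mod 23). Now have (10/23).
Factor out 2: 10 = 2·5. Since 23 ≡ 7 (mod 8), (2/23) = +1. Now have (5/23).
5 ≡ 1 (mod 4), so quadratic reciprocity gives (5/23) = (23/5). Reduce: 23 ≡ 3 (mod 5). Now have (3/5).
5 ≡ 1 (mod 4), so quadratic reciprocity gives (3/5) = (5/3). Reduce: 5 ≡ 2 (mod 3). Now have (2/3).
Factor out 2: 2 = 2. Since 3 ≡ 3 (mod 8), (2/3) = -1. Now have -(1/3).
(1/3) = 1. Collecting the sign factors: -1.
Second factor (1449/6211):
1449 ≡ 1 (mod 4), so quadratic reciprocity gives (1449/6211) = (6211/1449). Reduce: 6211 ≡ 415 (mod 1449). Now have (415/1449).
1449 ≡ 1 (mod 4), so quadratic reciprocity gives (415/1449) = (1449/415). Reduce: 1449 ≡ 204 (mod 415). Now have (204/415).
Factor out 2: 204 = 2^2·51. Since 415 ≡ 7 (mod 8), (2/415) = +1, and (2/415)^2 = +1. Now have (51/415).
Both 51 ≡ 3 and 415 ≡ 3 (mod 4), so reciprocity gives (51/415) = -(415/51). Reduce: 415 ≡ 7 (mod 51). Now have -(7/51).
Both 7 ≡ 3 and 51 ≡ 3 (mod 4), so reciprocity gives (7/51) = -(51/7). Reduce: 51 ≡ 2 (mod 7). Now have (2/7).
Factor out 2: 2 = 2. Since 7 ≡ 7 (mod 8), (2/7) = +1. Now have (1/7).
(1/7) = 1. Collecting the sign factors: 1.
Product: (-1)·(1) = -1.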